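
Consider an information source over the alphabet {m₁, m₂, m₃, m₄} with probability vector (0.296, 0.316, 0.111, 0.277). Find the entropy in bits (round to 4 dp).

H = −Σ pᵢ log₂ pᵢ.
−0.296·log₂(0.296) = 0.5199
−0.316·log₂(0.316) = 0.5252
−0.111·log₂(0.111) = 0.3520
−0.277·log₂(0.277) = 0.5130
Sum ≈ 1.9101 → 1.9101 bits.

1.9101 bits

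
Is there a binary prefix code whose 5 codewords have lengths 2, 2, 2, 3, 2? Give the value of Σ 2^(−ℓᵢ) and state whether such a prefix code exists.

With common denominator 2^3 = 8: Σ 2^(−ℓᵢ) = 2/8 + 2/8 + 2/8 + 1/8 + 2/8 = 9/8 = 1.125.
Kraft's inequality requires Σ ≤ 1; here Σ = 1.125 > 1, so no such prefix code exists.

1.125; no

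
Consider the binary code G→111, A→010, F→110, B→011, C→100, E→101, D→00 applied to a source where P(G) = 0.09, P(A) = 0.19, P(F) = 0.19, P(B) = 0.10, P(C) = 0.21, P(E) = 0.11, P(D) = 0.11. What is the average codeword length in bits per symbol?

L̄ = Σ pᵢ·ℓᵢ = 0.09·3 + 0.19·3 + 0.19·3 + 0.10·3 + 0.21·3 + 0.11·3 + 0.11·2 = 2.89 bits/symbol.

2.89 bits/symbol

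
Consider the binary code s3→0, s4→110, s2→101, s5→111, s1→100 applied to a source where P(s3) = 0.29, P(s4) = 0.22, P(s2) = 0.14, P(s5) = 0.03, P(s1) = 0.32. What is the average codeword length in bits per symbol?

L̄ = Σ pᵢ·ℓᵢ = 0.29·1 + 0.22·3 + 0.14·3 + 0.03·3 + 0.32·3 = 2.42 bits/symbol.

2.42 bits/symbol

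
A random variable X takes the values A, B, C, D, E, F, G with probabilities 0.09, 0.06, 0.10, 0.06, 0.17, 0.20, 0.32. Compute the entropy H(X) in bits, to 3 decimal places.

2.557 bits

H = −Σ pᵢ log₂ pᵢ.
−0.09·log₂(0.09) = 0.3127
−0.06·log₂(0.06) = 0.2435
−0.10·log₂(0.10) = 0.3322
−0.06·log₂(0.06) = 0.2435
−0.17·log₂(0.17) = 0.4346
−0.20·log₂(0.20) = 0.4644
−0.32·log₂(0.32) = 0.5260
Sum ≈ 2.5569 → 2.557 bits.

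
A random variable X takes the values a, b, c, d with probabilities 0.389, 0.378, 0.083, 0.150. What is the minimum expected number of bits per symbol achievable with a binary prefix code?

Repeatedly combine the two least-probable nodes; the expected code length is the sum of the merged weights.
merge 83/1000 + 3/20 → 233/1000
merge 233/1000 + 189/500 → 611/1000
merge 389/1000 + 611/1000 → 1
L = 233/1000 + 611/1000 + 1 = 461/250 = 1.844 bits/symbol.

1.844 bits/symbol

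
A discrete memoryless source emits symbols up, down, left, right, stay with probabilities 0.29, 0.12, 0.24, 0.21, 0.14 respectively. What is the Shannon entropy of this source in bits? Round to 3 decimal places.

H = −Σ pᵢ log₂ pᵢ.
−0.29·log₂(0.29) = 0.5179
−0.12·log₂(0.12) = 0.3671
−0.24·log₂(0.24) = 0.4941
−0.21·log₂(0.21) = 0.4728
−0.14·log₂(0.14) = 0.3971
Sum ≈ 2.2490 → 2.249 bits.

2.249 bits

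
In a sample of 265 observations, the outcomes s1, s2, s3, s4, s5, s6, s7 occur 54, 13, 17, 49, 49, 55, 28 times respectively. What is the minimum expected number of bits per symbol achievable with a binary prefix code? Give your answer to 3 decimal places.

2.702 bits/symbol

Probabilities are the counts divided by 265.
Repeatedly combine the two least-probable nodes; the expected code length is the sum of the merged weights.
merge 13/265 + 17/265 → 6/53
merge 28/265 + 6/53 → 58/265
merge 49/265 + 49/265 → 98/265
merge 54/265 + 11/53 → 109/265
merge 58/265 + 98/265 → 156/265
merge 109/265 + 156/265 → 1
L = 6/53 + 58/265 + 98/265 + 109/265 + 156/265 + 1 = 716/265 ≈ 2.702 bits/symbol.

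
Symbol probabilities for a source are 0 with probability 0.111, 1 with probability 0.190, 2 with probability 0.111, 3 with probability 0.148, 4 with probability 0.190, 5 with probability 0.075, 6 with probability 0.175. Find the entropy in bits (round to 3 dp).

2.743 bits

H = −Σ pᵢ log₂ pᵢ.
−0.111·log₂(0.111) = 0.3520
−0.190·log₂(0.190) = 0.4552
−0.111·log₂(0.111) = 0.3520
−0.148·log₂(0.148) = 0.4079
−0.190·log₂(0.190) = 0.4552
−0.075·log₂(0.075) = 0.2803
−0.175·log₂(0.175) = 0.4401
Sum ≈ 2.7428 → 2.743 bits.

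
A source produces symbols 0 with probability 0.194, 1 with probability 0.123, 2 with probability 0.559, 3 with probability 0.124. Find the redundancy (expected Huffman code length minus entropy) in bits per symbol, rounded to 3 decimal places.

Entropy H = −Σ p log₂ p ≈ 1.6733 bits.
Huffman merges: 123/1000+31/250→247/1000; 97/500+247/1000→441/1000; 441/1000+559/1000→1. L = 211/125 ≈ 1.6880.
L − H = 1.6880 − 1.6733 = 0.015 bits.

0.015 bits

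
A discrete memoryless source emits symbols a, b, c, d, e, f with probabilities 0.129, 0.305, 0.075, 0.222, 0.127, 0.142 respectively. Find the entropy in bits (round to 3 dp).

2.444 bits

H = −Σ pᵢ log₂ pᵢ.
−0.129·log₂(0.129) = 0.3811
−0.305·log₂(0.305) = 0.5225
−0.075·log₂(0.075) = 0.2803
−0.222·log₂(0.222) = 0.4820
−0.127·log₂(0.127) = 0.3781
−0.142·log₂(0.142) = 0.3999
Sum ≈ 2.4439 → 2.444 bits.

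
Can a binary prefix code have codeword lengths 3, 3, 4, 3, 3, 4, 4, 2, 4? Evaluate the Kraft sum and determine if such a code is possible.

1; yes

With common denominator 2^4 = 16: Σ 2^(−ℓᵢ) = 2/16 + 2/16 + 1/16 + 2/16 + 2/16 + 1/16 + 1/16 + 4/16 + 1/16 = 16/16 = 1.
Kraft's inequality requires Σ ≤ 1; here Σ = 1 ≤ 1, so such a prefix code exists.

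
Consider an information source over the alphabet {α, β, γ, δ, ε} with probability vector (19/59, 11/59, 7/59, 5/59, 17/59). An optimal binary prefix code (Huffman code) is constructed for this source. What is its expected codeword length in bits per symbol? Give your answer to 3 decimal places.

2.203 bits/symbol

Repeatedly combine the two least-probable nodes; the expected code length is the sum of the merged weights.
merge 5/59 + 7/59 → 12/59
merge 11/59 + 12/59 → 23/59
merge 17/59 + 19/59 → 36/59
merge 23/59 + 36/59 → 1
L = 12/59 + 23/59 + 36/59 + 1 = 130/59 ≈ 2.203 bits/symbol.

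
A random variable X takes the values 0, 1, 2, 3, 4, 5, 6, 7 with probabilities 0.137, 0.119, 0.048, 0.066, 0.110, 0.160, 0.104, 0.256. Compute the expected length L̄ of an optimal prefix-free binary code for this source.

2.858 bits/symbol

Repeatedly combine the two least-probable nodes; the expected code length is the sum of the merged weights.
merge 6/125 + 33/500 → 57/500
merge 13/125 + 11/100 → 107/500
merge 57/500 + 119/1000 → 233/1000
merge 137/1000 + 4/25 → 297/1000
merge 107/500 + 233/1000 → 447/1000
merge 32/125 + 297/1000 → 553/1000
merge 447/1000 + 553/1000 → 1
L = 57/500 + 107/500 + 233/1000 + 297/1000 + 447/1000 + 553/1000 + 1 = 1429/500 = 2.858 bits/symbol.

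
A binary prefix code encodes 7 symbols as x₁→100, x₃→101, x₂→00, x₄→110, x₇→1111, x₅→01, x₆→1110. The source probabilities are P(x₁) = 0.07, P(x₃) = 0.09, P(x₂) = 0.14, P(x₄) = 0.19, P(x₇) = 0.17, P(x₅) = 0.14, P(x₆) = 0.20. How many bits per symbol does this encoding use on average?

3.09 bits/symbol

L̄ = Σ pᵢ·ℓᵢ = 0.07·3 + 0.09·3 + 0.14·2 + 0.19·3 + 0.17·4 + 0.14·2 + 0.20·4 = 3.09 bits/symbol.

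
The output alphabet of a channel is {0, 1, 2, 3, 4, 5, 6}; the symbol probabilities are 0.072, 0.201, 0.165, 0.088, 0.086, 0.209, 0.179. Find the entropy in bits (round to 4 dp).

2.6967 bits

H = −Σ pᵢ log₂ pᵢ.
−0.072·log₂(0.072) = 0.2733
−0.201·log₂(0.201) = 0.4653
−0.165·log₂(0.165) = 0.4289
−0.088·log₂(0.088) = 0.3086
−0.086·log₂(0.086) = 0.3044
−0.209·log₂(0.209) = 0.4720
−0.179·log₂(0.179) = 0.4443
Sum ≈ 2.6967 → 2.6967 bits.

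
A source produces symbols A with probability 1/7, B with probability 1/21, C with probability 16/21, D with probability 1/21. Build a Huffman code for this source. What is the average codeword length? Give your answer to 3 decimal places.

Repeatedly combine the two least-probable nodes; the expected code length is the sum of the merged weights.
merge 1/21 + 1/21 → 2/21
merge 2/21 + 1/7 → 5/21
merge 5/21 + 16/21 → 1
L = 2/21 + 5/21 + 1 = 4/3 ≈ 1.333 bits/symbol.

1.333 bits/symbol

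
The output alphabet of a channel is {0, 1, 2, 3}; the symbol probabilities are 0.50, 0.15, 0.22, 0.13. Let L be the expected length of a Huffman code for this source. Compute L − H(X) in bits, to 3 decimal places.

Entropy H = −Σ p log₂ p ≈ 1.7738 bits.
Huffman merges: 13/100+3/20→7/25; 11/50+7/25→1/2; 1/2+1/2→1. L = 89/50 ≈ 1.7800.
L − H = 1.7800 − 1.7738 = 0.006 bits.

0.006 bits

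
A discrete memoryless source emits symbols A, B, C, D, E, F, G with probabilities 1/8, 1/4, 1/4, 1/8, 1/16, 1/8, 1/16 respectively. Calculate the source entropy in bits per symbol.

2.625 bits

Each probability is a power of 1/2, so log₂(1/p) is an integer.
H = Σ p·log₂(1/p) = 1/8·3 + 1/4·2 + 1/4·2 + 1/8·3 + 1/16·4 + 1/8·3 + 1/16·4 = 2.625 bits.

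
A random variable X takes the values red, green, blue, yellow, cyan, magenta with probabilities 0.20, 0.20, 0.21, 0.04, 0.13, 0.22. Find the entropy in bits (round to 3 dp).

2.451 bits

H = −Σ pᵢ log₂ pᵢ.
−0.20·log₂(0.20) = 0.4644
−0.20·log₂(0.20) = 0.4644
−0.21·log₂(0.21) = 0.4728
−0.04·log₂(0.04) = 0.1858
−0.13·log₂(0.13) = 0.3826
−0.22·log₂(0.22) = 0.4806
Sum ≈ 2.4506 → 2.451 bits.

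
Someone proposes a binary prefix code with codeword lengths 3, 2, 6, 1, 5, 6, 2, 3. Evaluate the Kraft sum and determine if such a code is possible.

1.3125; no

With common denominator 2^6 = 64: Σ 2^(−ℓᵢ) = 8/64 + 16/64 + 1/64 + 32/64 + 2/64 + 1/64 + 16/64 + 8/64 = 84/64 = 1.3125.
Kraft's inequality requires Σ ≤ 1; here Σ = 1.3125 > 1, so no such prefix code exists.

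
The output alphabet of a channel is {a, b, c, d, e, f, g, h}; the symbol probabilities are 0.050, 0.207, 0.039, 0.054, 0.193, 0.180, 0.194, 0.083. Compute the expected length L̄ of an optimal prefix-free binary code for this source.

Repeatedly combine the two least-probable nodes; the expected code length is the sum of the merged weights.
merge 39/1000 + 1/20 → 89/1000
merge 27/500 + 83/1000 → 137/1000
merge 89/1000 + 137/1000 → 113/500
merge 9/50 + 193/1000 → 373/1000
merge 97/500 + 207/1000 → 401/1000
merge 113/500 + 373/1000 → 599/1000
merge 401/1000 + 599/1000 → 1
L = 89/1000 + 137/1000 + 113/500 + 373/1000 + 401/1000 + 599/1000 + 1 = 113/40 = 2.825 bits/symbol.

2.825 bits/symbol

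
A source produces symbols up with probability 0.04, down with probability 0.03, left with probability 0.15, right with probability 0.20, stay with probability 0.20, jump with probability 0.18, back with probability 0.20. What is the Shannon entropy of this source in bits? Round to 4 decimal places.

2.5865 bits

H = −Σ pᵢ log₂ pᵢ.
−0.04·log₂(0.04) = 0.1858
−0.03·log₂(0.03) = 0.1518
−0.15·log₂(0.15) = 0.4105
−0.20·log₂(0.20) = 0.4644
−0.20·log₂(0.20) = 0.4644
−0.18·log₂(0.18) = 0.4453
−0.20·log₂(0.20) = 0.4644
Sum ≈ 2.5865 → 2.5865 bits.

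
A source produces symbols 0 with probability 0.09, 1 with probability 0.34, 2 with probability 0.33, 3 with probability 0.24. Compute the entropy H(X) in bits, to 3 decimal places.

H = −Σ pᵢ log₂ pᵢ.
−0.09·log₂(0.09) = 0.3127
−0.34·log₂(0.34) = 0.5292
−0.33·log₂(0.33) = 0.5278
−0.24·log₂(0.24) = 0.4941
Sum ≈ 1.8638 → 1.864 bits.

1.864 bits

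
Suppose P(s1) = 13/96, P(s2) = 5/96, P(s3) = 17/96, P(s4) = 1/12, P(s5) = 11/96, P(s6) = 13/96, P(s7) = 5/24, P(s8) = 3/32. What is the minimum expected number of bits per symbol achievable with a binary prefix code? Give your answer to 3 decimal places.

Repeatedly combine the two least-probable nodes; the expected code length is the sum of the merged weights.
merge 5/96 + 1/12 → 13/96
merge 3/32 + 11/96 → 5/24
merge 13/96 + 13/96 → 13/48
merge 13/96 + 17/96 → 5/16
merge 5/24 + 5/24 → 5/12
merge 13/48 + 5/16 → 7/12
merge 5/12 + 7/12 → 1
L = 13/96 + 5/24 + 13/48 + 5/16 + 5/12 + 7/12 + 1 = 281/96 ≈ 2.927 bits/symbol.

2.927 bits/symbol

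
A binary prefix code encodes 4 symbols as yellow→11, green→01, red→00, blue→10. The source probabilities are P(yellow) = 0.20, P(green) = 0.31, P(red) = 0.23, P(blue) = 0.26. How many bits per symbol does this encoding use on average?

2 bits/symbol

L̄ = Σ pᵢ·ℓᵢ = 0.20·2 + 0.31·2 + 0.23·2 + 0.26·2 = 2 bits/symbol.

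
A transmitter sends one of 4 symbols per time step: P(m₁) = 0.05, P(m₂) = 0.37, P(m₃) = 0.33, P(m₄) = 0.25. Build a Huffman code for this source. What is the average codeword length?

Repeatedly combine the two least-probable nodes; the expected code length is the sum of the merged weights.
merge 1/20 + 1/4 → 3/10
merge 3/10 + 33/100 → 63/100
merge 37/100 + 63/100 → 1
L = 3/10 + 63/100 + 1 = 193/100 = 1.93 bits/symbol.

1.93 bits/symbol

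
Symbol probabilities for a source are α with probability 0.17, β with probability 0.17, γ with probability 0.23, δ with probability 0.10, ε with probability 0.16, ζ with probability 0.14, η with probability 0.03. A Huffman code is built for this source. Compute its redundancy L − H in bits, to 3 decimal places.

0.069 bits

Entropy H = −Σ p log₂ p ≈ 2.6609 bits.
Huffman merges: 3/100+1/10→13/100; 13/100+7/50→27/100; 4/25+17/100→33/100; 17/100+23/100→2/5; 27/100+33/100→3/5; 2/5+3/5→1. L = 273/100 ≈ 2.7300.
L − H = 2.7300 − 2.6609 = 0.069 bits.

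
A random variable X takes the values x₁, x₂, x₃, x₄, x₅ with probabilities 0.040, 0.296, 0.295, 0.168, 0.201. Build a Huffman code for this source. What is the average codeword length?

2.208 bits/symbol

Repeatedly combine the two least-probable nodes; the expected code length is the sum of the merged weights.
merge 1/25 + 21/125 → 26/125
merge 201/1000 + 26/125 → 409/1000
merge 59/200 + 37/125 → 591/1000
merge 409/1000 + 591/1000 → 1
L = 26/125 + 409/1000 + 591/1000 + 1 = 276/125 = 2.208 bits/symbol.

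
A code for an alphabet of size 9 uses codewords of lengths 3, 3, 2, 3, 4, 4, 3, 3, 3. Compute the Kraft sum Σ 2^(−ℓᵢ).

1.125

With common denominator 2^4 = 16: Σ 2^(−ℓᵢ) = 2/16 + 2/16 + 4/16 + 2/16 + 1/16 + 1/16 + 2/16 + 2/16 + 2/16 = 18/16 = 1.125.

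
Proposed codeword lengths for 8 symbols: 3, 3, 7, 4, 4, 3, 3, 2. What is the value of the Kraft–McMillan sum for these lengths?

With common denominator 2^7 = 128: Σ 2^(−ℓᵢ) = 16/128 + 16/128 + 1/128 + 8/128 + 8/128 + 16/128 + 16/128 + 32/128 = 113/128 = 0.8828125.

0.8828125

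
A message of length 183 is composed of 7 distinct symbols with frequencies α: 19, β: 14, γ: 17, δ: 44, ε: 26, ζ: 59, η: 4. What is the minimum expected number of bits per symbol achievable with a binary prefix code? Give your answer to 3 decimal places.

Probabilities are the counts divided by 183.
Repeatedly combine the two least-probable nodes; the expected code length is the sum of the merged weights.
merge 4/183 + 14/183 → 6/61
merge 17/183 + 6/61 → 35/183
merge 19/183 + 26/183 → 15/61
merge 35/183 + 44/183 → 79/183
merge 15/61 + 59/183 → 104/183
merge 79/183 + 104/183 → 1
L = 6/61 + 35/183 + 15/61 + 79/183 + 104/183 + 1 = 464/183 ≈ 2.536 bits/symbol.

2.536 bits/symbol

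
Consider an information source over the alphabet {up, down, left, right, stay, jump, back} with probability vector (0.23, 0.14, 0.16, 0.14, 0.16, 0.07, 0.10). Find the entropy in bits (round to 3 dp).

H = −Σ pᵢ log₂ pᵢ.
−0.23·log₂(0.23) = 0.4877
−0.14·log₂(0.14) = 0.3971
−0.16·log₂(0.16) = 0.4230
−0.14·log₂(0.14) = 0.3971
−0.16·log₂(0.16) = 0.4230
−0.07·log₂(0.07) = 0.2686
−0.10·log₂(0.10) = 0.3322
Sum ≈ 2.7287 → 2.729 bits.

2.729 bits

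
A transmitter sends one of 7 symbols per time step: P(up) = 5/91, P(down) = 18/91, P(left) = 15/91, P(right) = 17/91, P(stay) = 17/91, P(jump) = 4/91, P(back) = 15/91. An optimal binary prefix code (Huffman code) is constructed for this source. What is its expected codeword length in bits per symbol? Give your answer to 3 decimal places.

2.714 bits/symbol

Repeatedly combine the two least-probable nodes; the expected code length is the sum of the merged weights.
merge 4/91 + 5/91 → 9/91
merge 9/91 + 15/91 → 24/91
merge 15/91 + 17/91 → 32/91
merge 17/91 + 18/91 → 5/13
merge 24/91 + 32/91 → 8/13
merge 5/13 + 8/13 → 1
L = 9/91 + 24/91 + 32/91 + 5/13 + 8/13 + 1 = 19/7 ≈ 2.714 bits/symbol.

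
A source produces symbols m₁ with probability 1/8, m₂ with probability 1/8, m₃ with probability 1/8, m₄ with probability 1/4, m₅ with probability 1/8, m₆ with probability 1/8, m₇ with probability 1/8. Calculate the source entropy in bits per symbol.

2.75 bits

Each probability is a power of 1/2, so log₂(1/p) is an integer.
H = Σ p·log₂(1/p) = 1/8·3 + 1/8·3 + 1/8·3 + 1/4·2 + 1/8·3 + 1/8·3 + 1/8·3 = 2.75 bits.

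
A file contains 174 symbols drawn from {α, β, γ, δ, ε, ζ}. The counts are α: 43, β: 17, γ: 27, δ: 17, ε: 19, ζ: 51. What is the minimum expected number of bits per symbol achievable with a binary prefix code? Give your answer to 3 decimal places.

2.460 bits/symbol

Probabilities are the counts divided by 174.
Repeatedly combine the two least-probable nodes; the expected code length is the sum of the merged weights.
merge 17/174 + 17/174 → 17/87
merge 19/174 + 9/58 → 23/87
merge 17/87 + 43/174 → 77/174
merge 23/87 + 17/58 → 97/174
merge 77/174 + 97/174 → 1
L = 17/87 + 23/87 + 77/174 + 97/174 + 1 = 214/87 ≈ 2.460 bits/symbol.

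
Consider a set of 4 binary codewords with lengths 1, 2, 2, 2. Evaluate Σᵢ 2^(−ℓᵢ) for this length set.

With common denominator 2^2 = 4: Σ 2^(−ℓᵢ) = 2/4 + 1/4 + 1/4 + 1/4 = 5/4 = 1.25.

1.25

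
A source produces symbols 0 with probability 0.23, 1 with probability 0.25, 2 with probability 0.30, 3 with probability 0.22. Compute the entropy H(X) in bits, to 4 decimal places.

H = −Σ pᵢ log₂ pᵢ.
−0.23·log₂(0.23) = 0.4877
−0.25·log₂(0.25) = 0.5000
−0.30·log₂(0.30) = 0.5211
−0.22·log₂(0.22) = 0.4806
Sum ≈ 1.9893 → 1.9893 bits.

1.9893 bits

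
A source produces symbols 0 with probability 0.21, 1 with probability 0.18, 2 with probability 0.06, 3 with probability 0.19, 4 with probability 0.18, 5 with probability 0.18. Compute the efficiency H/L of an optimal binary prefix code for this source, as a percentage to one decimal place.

Entropy H = −Σ p log₂ p ≈ 2.5075 bits.
Huffman merges: 3/50+9/50→6/25; 9/50+9/50→9/25; 19/100+21/100→2/5; 6/25+9/25→3/5; 2/5+3/5→1. L = 13/5 ≈ 2.6000.
Efficiency = H/L = 2.5075/2.6000 = 96.4%.

96.4%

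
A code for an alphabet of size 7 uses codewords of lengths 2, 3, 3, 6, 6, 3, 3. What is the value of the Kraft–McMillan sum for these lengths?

0.78125

With common denominator 2^6 = 64: Σ 2^(−ℓᵢ) = 16/64 + 8/64 + 8/64 + 1/64 + 1/64 + 8/64 + 8/64 = 50/64 = 0.78125.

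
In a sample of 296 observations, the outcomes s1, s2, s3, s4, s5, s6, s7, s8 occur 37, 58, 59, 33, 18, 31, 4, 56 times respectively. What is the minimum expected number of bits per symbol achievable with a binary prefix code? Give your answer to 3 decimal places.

2.858 bits/symbol

Probabilities are the counts divided by 296.
Repeatedly combine the two least-probable nodes; the expected code length is the sum of the merged weights.
merge 1/74 + 9/148 → 11/148
merge 11/148 + 31/296 → 53/296
merge 33/296 + 1/8 → 35/148
merge 53/296 + 7/37 → 109/296
merge 29/148 + 59/296 → 117/296
merge 35/148 + 109/296 → 179/296
merge 117/296 + 179/296 → 1
L = 11/148 + 53/296 + 35/148 + 109/296 + 117/296 + 179/296 + 1 = 423/148 ≈ 2.858 bits/symbol.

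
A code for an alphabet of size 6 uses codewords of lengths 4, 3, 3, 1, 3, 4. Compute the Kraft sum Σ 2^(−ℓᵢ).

With common denominator 2^4 = 16: Σ 2^(−ℓᵢ) = 1/16 + 2/16 + 2/16 + 8/16 + 2/16 + 1/16 = 16/16 = 1.

1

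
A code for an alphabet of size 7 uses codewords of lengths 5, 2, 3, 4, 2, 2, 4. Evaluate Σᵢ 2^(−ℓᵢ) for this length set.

With common denominator 2^5 = 32: Σ 2^(−ℓᵢ) = 1/32 + 8/32 + 4/32 + 2/32 + 8/32 + 8/32 + 2/32 = 33/32 = 1.03125.

1.03125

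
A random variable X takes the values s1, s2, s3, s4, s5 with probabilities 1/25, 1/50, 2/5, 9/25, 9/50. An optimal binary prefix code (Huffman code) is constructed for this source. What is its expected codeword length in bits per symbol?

Repeatedly combine the two least-probable nodes; the expected code length is the sum of the merged weights.
merge 1/50 + 1/25 → 3/50
merge 3/50 + 9/50 → 6/25
merge 6/25 + 9/25 → 3/5
merge 2/5 + 3/5 → 1
L = 3/50 + 6/25 + 3/5 + 1 = 19/10 = 1.9 bits/symbol.

1.9 bits/symbol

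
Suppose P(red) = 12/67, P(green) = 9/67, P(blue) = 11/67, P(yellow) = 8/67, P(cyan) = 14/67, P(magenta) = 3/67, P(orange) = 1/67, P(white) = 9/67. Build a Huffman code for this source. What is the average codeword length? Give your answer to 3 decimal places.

Repeatedly combine the two least-probable nodes; the expected code length is the sum of the merged weights.
merge 1/67 + 3/67 → 4/67
merge 4/67 + 8/67 → 12/67
merge 9/67 + 9/67 → 18/67
merge 11/67 + 12/67 → 23/67
merge 12/67 + 14/67 → 26/67
merge 18/67 + 23/67 → 41/67
merge 26/67 + 41/67 → 1
L = 4/67 + 12/67 + 18/67 + 23/67 + 26/67 + 41/67 + 1 = 191/67 ≈ 2.851 bits/symbol.

2.851 bits/symbol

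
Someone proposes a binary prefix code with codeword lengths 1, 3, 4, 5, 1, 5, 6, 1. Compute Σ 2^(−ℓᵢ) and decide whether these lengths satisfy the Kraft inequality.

1.765625; no

With common denominator 2^6 = 64: Σ 2^(−ℓᵢ) = 32/64 + 8/64 + 4/64 + 2/64 + 32/64 + 2/64 + 1/64 + 32/64 = 113/64 = 1.765625.
Kraft's inequality requires Σ ≤ 1; here Σ = 1.765625 > 1, so no such prefix code exists.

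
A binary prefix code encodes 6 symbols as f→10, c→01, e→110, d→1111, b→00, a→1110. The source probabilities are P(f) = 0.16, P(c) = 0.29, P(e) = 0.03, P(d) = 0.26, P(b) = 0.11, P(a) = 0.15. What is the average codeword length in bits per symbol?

2.85 bits/symbol

L̄ = Σ pᵢ·ℓᵢ = 0.16·2 + 0.29·2 + 0.03·3 + 0.26·4 + 0.11·2 + 0.15·4 = 2.85 bits/symbol.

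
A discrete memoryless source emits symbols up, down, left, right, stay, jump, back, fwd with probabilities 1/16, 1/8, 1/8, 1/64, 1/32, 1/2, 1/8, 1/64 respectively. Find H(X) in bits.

Each probability is a power of 1/2, so log₂(1/p) is an integer.
H = Σ p·log₂(1/p) = 1/16·4 + 1/8·3 + 1/8·3 + 1/64·6 + 1/32·5 + 1/2·1 + 1/8·3 + 1/64·6 = 2.21875 bits.

2.21875 bits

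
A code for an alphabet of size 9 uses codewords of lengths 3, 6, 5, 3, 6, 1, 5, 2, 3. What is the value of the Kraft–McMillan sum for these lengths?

1.21875

With common denominator 2^6 = 64: Σ 2^(−ℓᵢ) = 8/64 + 1/64 + 2/64 + 8/64 + 1/64 + 32/64 + 2/64 + 16/64 + 8/64 = 78/64 = 1.21875.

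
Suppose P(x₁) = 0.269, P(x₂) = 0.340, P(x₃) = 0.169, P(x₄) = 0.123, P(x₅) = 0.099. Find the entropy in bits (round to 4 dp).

H = −Σ pᵢ log₂ pᵢ.
−0.269·log₂(0.269) = 0.5096
−0.340·log₂(0.340) = 0.5292
−0.169·log₂(0.169) = 0.4335
−0.123·log₂(0.123) = 0.3719
−0.099·log₂(0.099) = 0.3303
Sum ≈ 2.1744 → 2.1744 bits.

2.1744 bits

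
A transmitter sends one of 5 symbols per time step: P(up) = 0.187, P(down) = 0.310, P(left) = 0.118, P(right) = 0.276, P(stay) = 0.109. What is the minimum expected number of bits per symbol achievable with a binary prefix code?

Repeatedly combine the two least-probable nodes; the expected code length is the sum of the merged weights.
merge 109/1000 + 59/500 → 227/1000
merge 187/1000 + 227/1000 → 207/500
merge 69/250 + 31/100 → 293/500
merge 207/500 + 293/500 → 1
L = 227/1000 + 207/500 + 293/500 + 1 = 2227/1000 = 2.227 bits/symbol.

2.227 bits/symbol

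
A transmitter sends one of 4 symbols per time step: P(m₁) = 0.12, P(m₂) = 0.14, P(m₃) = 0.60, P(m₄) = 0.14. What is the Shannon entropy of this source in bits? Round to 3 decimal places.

H = −Σ pᵢ log₂ pᵢ.
−0.12·log₂(0.12) = 0.3671
−0.14·log₂(0.14) = 0.3971
−0.60·log₂(0.60) = 0.4422
−0.14·log₂(0.14) = 0.3971
Sum ≈ 1.6035 → 1.603 bits.

1.603 bits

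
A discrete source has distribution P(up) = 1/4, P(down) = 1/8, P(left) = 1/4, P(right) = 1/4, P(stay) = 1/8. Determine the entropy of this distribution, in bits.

2.25 bits

Each probability is a power of 1/2, so log₂(1/p) is an integer.
H = Σ p·log₂(1/p) = 1/4·2 + 1/8·3 + 1/4·2 + 1/4·2 + 1/8·3 = 2.25 bits.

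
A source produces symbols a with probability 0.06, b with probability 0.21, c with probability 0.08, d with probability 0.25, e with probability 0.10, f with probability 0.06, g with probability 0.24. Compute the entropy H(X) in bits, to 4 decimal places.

2.5777 bits

H = −Σ pᵢ log₂ pᵢ.
−0.06·log₂(0.06) = 0.2435
−0.21·log₂(0.21) = 0.4728
−0.08·log₂(0.08) = 0.2915
−0.25·log₂(0.25) = 0.5000
−0.10·log₂(0.10) = 0.3322
−0.06·log₂(0.06) = 0.2435
−0.24·log₂(0.24) = 0.4941
Sum ≈ 2.5777 → 2.5777 bits.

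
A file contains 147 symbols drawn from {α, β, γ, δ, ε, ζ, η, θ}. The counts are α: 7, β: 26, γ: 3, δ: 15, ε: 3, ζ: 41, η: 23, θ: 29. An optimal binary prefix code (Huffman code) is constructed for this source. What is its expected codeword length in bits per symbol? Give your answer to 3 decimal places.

2.653 bits/symbol

Probabilities are the counts divided by 147.
Repeatedly combine the two least-probable nodes; the expected code length is the sum of the merged weights.
merge 1/49 + 1/49 → 2/49
merge 2/49 + 1/21 → 13/147
merge 13/147 + 5/49 → 4/21
merge 23/147 + 26/147 → 1/3
merge 4/21 + 29/147 → 19/49
merge 41/147 + 1/3 → 30/49
merge 19/49 + 30/49 → 1
L = 2/49 + 13/147 + 4/21 + 1/3 + 19/49 + 30/49 + 1 = 130/49 ≈ 2.653 bits/symbol.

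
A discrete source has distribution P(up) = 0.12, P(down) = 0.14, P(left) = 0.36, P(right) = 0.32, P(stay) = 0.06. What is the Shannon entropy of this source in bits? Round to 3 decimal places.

2.064 bits

H = −Σ pᵢ log₂ pᵢ.
−0.12·log₂(0.12) = 0.3671
−0.14·log₂(0.14) = 0.3971
−0.36·log₂(0.36) = 0.5306
−0.32·log₂(0.32) = 0.5260
−0.06·log₂(0.06) = 0.2435
Sum ≈ 2.0644 → 2.064 bits.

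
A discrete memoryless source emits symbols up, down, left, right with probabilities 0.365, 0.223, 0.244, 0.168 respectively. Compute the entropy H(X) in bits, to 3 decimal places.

1.942 bits

H = −Σ pᵢ log₂ pᵢ.
−0.365·log₂(0.365) = 0.5307
−0.223·log₂(0.223) = 0.4828
−0.244·log₂(0.244) = 0.4966
−0.168·log₂(0.168) = 0.4323
Sum ≈ 1.9424 → 1.942 bits.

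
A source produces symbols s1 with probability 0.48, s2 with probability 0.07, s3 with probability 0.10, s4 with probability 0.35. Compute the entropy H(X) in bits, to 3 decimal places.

1.639 bits

H = −Σ pᵢ log₂ pᵢ.
−0.48·log₂(0.48) = 0.5083
−0.07·log₂(0.07) = 0.2686
−0.10·log₂(0.10) = 0.3322
−0.35·log₂(0.35) = 0.5301
Sum ≈ 1.6391 → 1.639 bits.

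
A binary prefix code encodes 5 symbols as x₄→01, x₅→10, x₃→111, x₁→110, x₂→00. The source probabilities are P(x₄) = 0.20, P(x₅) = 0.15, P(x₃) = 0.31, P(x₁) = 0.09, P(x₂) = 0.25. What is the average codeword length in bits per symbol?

L̄ = Σ pᵢ·ℓᵢ = 0.20·2 + 0.15·2 + 0.31·3 + 0.09·3 + 0.25·2 = 2.4 bits/symbol.

2.4 bits/symbol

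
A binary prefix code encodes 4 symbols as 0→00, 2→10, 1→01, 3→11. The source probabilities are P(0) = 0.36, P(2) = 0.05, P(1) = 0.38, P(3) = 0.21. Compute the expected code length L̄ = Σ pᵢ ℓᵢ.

2 bits/symbol

L̄ = Σ pᵢ·ℓᵢ = 0.36·2 + 0.05·2 + 0.38·2 + 0.21·2 = 2 bits/symbol.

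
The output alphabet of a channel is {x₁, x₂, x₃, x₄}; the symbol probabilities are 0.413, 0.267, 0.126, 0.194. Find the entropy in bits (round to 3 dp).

H = −Σ pᵢ log₂ pᵢ.
−0.413·log₂(0.413) = 0.5269
−0.267·log₂(0.267) = 0.5087
−0.126·log₂(0.126) = 0.3766
−0.194·log₂(0.194) = 0.4590
Sum ≈ 1.8711 → 1.871 bits.

1.871 bits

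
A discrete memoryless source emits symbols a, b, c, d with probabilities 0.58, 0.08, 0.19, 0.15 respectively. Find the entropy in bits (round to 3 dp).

H = −Σ pᵢ log₂ pᵢ.
−0.58·log₂(0.58) = 0.4558
−0.08·log₂(0.08) = 0.2915
−0.19·log₂(0.19) = 0.4552
−0.15·log₂(0.15) = 0.4105
Sum ≈ 1.6131 → 1.613 bits.

1.613 bits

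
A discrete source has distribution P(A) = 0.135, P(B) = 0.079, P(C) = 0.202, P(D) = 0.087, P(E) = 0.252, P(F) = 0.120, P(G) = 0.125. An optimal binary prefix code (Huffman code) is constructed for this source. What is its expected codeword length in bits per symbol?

2.712 bits/symbol

Repeatedly combine the two least-probable nodes; the expected code length is the sum of the merged weights.
merge 79/1000 + 87/1000 → 83/500
merge 3/25 + 1/8 → 49/200
merge 27/200 + 83/500 → 301/1000
merge 101/500 + 49/200 → 447/1000
merge 63/250 + 301/1000 → 553/1000
merge 447/1000 + 553/1000 → 1
L = 83/500 + 49/200 + 301/1000 + 447/1000 + 553/1000 + 1 = 339/125 = 2.712 bits/symbol.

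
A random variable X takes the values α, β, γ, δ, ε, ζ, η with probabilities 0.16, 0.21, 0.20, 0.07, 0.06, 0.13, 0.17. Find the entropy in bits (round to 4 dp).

2.6895 bits

H = −Σ pᵢ log₂ pᵢ.
−0.16·log₂(0.16) = 0.4230
−0.21·log₂(0.21) = 0.4728
−0.20·log₂(0.20) = 0.4644
−0.07·log₂(0.07) = 0.2686
−0.06·log₂(0.06) = 0.2435
−0.13·log₂(0.13) = 0.3826
−0.17·log₂(0.17) = 0.4346
Sum ≈ 2.6895 → 2.6895 bits.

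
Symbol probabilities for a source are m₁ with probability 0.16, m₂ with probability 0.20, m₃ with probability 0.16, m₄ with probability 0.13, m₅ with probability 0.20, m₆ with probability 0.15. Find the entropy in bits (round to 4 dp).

H = −Σ pᵢ log₂ pᵢ.
−0.16·log₂(0.16) = 0.4230
−0.20·log₂(0.20) = 0.4644
−0.16·log₂(0.16) = 0.4230
−0.13·log₂(0.13) = 0.3826
−0.20·log₂(0.20) = 0.4644
−0.15·log₂(0.15) = 0.4105
Sum ≈ 2.5680 → 2.5680 bits.

2.5680 bits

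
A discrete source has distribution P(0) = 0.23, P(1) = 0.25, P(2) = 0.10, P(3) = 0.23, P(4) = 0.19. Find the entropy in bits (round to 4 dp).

2.2628 bits

H = −Σ pᵢ log₂ pᵢ.
−0.23·log₂(0.23) = 0.4877
−0.25·log₂(0.25) = 0.5000
−0.10·log₂(0.10) = 0.3322
−0.23·log₂(0.23) = 0.4877
−0.19·log₂(0.19) = 0.4552
Sum ≈ 2.2628 → 2.2628 bits.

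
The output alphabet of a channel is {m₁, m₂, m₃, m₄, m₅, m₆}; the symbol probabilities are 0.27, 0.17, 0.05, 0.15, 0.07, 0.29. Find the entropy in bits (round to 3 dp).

H = −Σ pᵢ log₂ pᵢ.
−0.27·log₂(0.27) = 0.5100
−0.17·log₂(0.17) = 0.4346
−0.05·log₂(0.05) = 0.2161
−0.15·log₂(0.15) = 0.4105
−0.07·log₂(0.07) = 0.2686
−0.29·log₂(0.29) = 0.5179
Sum ≈ 2.3577 → 2.358 bits.

2.358 bits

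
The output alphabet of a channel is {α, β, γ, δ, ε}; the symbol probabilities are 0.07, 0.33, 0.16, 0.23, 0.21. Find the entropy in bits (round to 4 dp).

H = −Σ pᵢ log₂ pᵢ.
−0.07·log₂(0.07) = 0.2686
−0.33·log₂(0.33) = 0.5278
−0.16·log₂(0.16) = 0.4230
−0.23·log₂(0.23) = 0.4877
−0.21·log₂(0.21) = 0.4728
Sum ≈ 2.1799 → 2.1799 bits.

2.1799 bits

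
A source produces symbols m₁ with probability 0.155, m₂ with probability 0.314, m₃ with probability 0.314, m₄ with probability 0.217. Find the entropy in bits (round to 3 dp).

H = −Σ pᵢ log₂ pᵢ.
−0.155·log₂(0.155) = 0.4169
−0.314·log₂(0.314) = 0.5247
−0.314·log₂(0.314) = 0.5247
−0.217·log₂(0.217) = 0.4783
Sum ≈ 1.9447 → 1.945 bits.

1.945 bits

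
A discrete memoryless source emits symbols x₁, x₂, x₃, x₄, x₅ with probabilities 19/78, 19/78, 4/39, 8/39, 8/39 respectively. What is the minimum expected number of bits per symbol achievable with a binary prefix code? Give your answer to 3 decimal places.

2.308 bits/symbol

Repeatedly combine the two least-probable nodes; the expected code length is the sum of the merged weights.
merge 4/39 + 8/39 → 4/13
merge 8/39 + 19/78 → 35/78
merge 19/78 + 4/13 → 43/78
merge 35/78 + 43/78 → 1
L = 4/13 + 35/78 + 43/78 + 1 = 30/13 ≈ 2.308 bits/symbol.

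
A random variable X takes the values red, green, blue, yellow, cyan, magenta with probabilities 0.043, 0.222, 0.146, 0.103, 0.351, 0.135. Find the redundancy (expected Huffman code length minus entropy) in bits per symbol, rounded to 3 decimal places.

0.087 bits

Entropy H = −Σ p log₂ p ≈ 2.3405 bits.
Huffman merges: 43/1000+103/1000→73/500; 27/200+73/500→281/1000; 73/500+111/500→46/125; 281/1000+351/1000→79/125; 46/125+79/125→1. L = 2427/1000 ≈ 2.4270.
L − H = 2.4270 − 2.3405 = 0.087 bits.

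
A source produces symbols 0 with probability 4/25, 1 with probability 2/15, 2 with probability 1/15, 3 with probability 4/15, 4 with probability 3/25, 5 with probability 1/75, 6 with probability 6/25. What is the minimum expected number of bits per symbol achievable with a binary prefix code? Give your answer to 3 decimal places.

Repeatedly combine the two least-probable nodes; the expected code length is the sum of the merged weights.
merge 1/75 + 1/15 → 2/25
merge 2/25 + 3/25 → 1/5
merge 2/15 + 4/25 → 22/75
merge 1/5 + 6/25 → 11/25
merge 4/15 + 22/75 → 14/25
merge 11/25 + 14/25 → 1
L = 2/25 + 1/5 + 22/75 + 11/25 + 14/25 + 1 = 193/75 ≈ 2.573 bits/symbol.

2.573 bits/symbol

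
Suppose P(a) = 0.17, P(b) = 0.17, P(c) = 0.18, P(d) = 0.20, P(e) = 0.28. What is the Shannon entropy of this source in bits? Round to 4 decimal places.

H = −Σ pᵢ log₂ pᵢ.
−0.17·log₂(0.17) = 0.4346
−0.17·log₂(0.17) = 0.4346
−0.18·log₂(0.18) = 0.4453
−0.20·log₂(0.20) = 0.4644
−0.28·log₂(0.28) = 0.5142
Sum ≈ 2.2931 → 2.2931 bits.

2.2931 bits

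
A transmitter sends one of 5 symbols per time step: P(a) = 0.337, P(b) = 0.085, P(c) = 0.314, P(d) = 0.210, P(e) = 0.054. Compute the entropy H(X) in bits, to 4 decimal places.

H = −Σ pᵢ log₂ pᵢ.
−0.337·log₂(0.337) = 0.5288
−0.085·log₂(0.085) = 0.3023
−0.314·log₂(0.314) = 0.5247
−0.210·log₂(0.210) = 0.4728
−0.054·log₂(0.054) = 0.2274
Sum ≈ 2.0561 → 2.0561 bits.

2.0561 bits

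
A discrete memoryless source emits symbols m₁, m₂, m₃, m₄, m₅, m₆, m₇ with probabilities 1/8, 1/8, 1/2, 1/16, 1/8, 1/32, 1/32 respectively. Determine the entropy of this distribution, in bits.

Each probability is a power of 1/2, so log₂(1/p) is an integer.
H = Σ p·log₂(1/p) = 1/8·3 + 1/8·3 + 1/2·1 + 1/16·4 + 1/8·3 + 1/32·5 + 1/32·5 = 2.1875 bits.

2.1875 bits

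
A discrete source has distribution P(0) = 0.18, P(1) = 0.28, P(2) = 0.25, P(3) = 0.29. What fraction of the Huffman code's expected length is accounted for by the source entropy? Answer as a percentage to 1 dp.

98.9%

Entropy H = −Σ p log₂ p ≈ 1.9774 bits.
Huffman merges: 9/50+1/4→43/100; 7/25+29/100→57/100; 43/100+57/100→1. L = 2 ≈ 2.0000.
Efficiency = H/L = 1.9774/2.0000 = 98.9%.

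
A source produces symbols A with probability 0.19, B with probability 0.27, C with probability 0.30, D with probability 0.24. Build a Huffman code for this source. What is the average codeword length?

Repeatedly combine the two least-probable nodes; the expected code length is the sum of the merged weights.
merge 19/100 + 6/25 → 43/100
merge 27/100 + 3/10 → 57/100
merge 43/100 + 57/100 → 1
L = 43/100 + 57/100 + 1 = 2 bits/symbol.

2 bits/symbol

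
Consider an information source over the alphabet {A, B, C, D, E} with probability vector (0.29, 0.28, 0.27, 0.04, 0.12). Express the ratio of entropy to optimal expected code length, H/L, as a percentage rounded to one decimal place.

97.0%

Entropy H = −Σ p log₂ p ≈ 2.0950 bits.
Huffman merges: 1/25+3/25→4/25; 4/25+27/100→43/100; 7/25+29/100→57/100; 43/100+57/100→1. L = 54/25 ≈ 2.1600.
Efficiency = H/L = 2.0950/2.1600 = 97.0%.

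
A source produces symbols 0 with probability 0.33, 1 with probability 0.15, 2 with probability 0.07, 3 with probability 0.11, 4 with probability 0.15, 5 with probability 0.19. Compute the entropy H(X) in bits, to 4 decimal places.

2.4230 bits

H = −Σ pᵢ log₂ pᵢ.
−0.33·log₂(0.33) = 0.5278
−0.15·log₂(0.15) = 0.4105
−0.07·log₂(0.07) = 0.2686
−0.11·log₂(0.11) = 0.3503
−0.15·log₂(0.15) = 0.4105
−0.19·log₂(0.19) = 0.4552
Sum ≈ 2.4230 → 2.4230 bits.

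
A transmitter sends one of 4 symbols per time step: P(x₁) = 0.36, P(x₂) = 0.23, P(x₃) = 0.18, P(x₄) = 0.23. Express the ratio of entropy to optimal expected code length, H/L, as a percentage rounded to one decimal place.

97.6%

Entropy H = −Σ p log₂ p ≈ 1.9513 bits.
Huffman merges: 9/50+23/100→41/100; 23/100+9/25→59/100; 41/100+59/100→1. L = 2 ≈ 2.0000.
Efficiency = H/L = 1.9513/2.0000 = 97.6%.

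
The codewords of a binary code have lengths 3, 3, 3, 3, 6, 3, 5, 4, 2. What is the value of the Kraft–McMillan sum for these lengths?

0.984375

With common denominator 2^6 = 64: Σ 2^(−ℓᵢ) = 8/64 + 8/64 + 8/64 + 8/64 + 1/64 + 8/64 + 2/64 + 4/64 + 16/64 = 63/64 = 0.984375.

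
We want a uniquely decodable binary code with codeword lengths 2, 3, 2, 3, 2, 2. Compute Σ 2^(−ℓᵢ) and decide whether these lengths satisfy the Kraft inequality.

1.25; no

With common denominator 2^3 = 8: Σ 2^(−ℓᵢ) = 2/8 + 1/8 + 2/8 + 1/8 + 2/8 + 2/8 = 10/8 = 1.25.
Kraft's inequality requires Σ ≤ 1; here Σ = 1.25 > 1, so no such prefix code exists.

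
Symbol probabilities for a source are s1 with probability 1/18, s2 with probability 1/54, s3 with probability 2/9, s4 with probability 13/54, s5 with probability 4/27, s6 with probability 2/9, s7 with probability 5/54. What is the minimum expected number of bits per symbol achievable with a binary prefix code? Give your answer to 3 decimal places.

Repeatedly combine the two least-probable nodes; the expected code length is the sum of the merged weights.
merge 1/54 + 1/18 → 2/27
merge 2/27 + 5/54 → 1/6
merge 4/27 + 1/6 → 17/54
merge 2/9 + 2/9 → 4/9
merge 13/54 + 17/54 → 5/9
merge 4/9 + 5/9 → 1
L = 2/27 + 1/6 + 17/54 + 4/9 + 5/9 + 1 = 23/9 ≈ 2.556 bits/symbol.

2.556 bits/symbol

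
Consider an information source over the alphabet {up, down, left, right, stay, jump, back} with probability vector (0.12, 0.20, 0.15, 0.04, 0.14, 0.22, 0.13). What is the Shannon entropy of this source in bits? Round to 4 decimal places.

2.6881 bits

H = −Σ pᵢ log₂ pᵢ.
−0.12·log₂(0.12) = 0.3671
−0.20·log₂(0.20) = 0.4644
−0.15·log₂(0.15) = 0.4105
−0.04·log₂(0.04) = 0.1858
−0.14·log₂(0.14) = 0.3971
−0.22·log₂(0.22) = 0.4806
−0.13·log₂(0.13) = 0.3826
Sum ≈ 2.6881 → 2.6881 bits.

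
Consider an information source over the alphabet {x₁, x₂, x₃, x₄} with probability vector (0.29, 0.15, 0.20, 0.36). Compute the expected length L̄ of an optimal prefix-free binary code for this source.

Repeatedly combine the two least-probable nodes; the expected code length is the sum of the merged weights.
merge 3/20 + 1/5 → 7/20
merge 29/100 + 7/20 → 16/25
merge 9/25 + 16/25 → 1
L = 7/20 + 16/25 + 1 = 199/100 = 1.99 bits/symbol.

1.99 bits/symbol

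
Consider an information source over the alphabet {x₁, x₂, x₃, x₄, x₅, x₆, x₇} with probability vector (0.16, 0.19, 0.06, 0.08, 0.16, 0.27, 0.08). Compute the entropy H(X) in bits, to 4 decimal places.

H = −Σ pᵢ log₂ pᵢ.
−0.16·log₂(0.16) = 0.4230
−0.19·log₂(0.19) = 0.4552
−0.06·log₂(0.06) = 0.2435
−0.08·log₂(0.08) = 0.2915
−0.16·log₂(0.16) = 0.4230
−0.27·log₂(0.27) = 0.5100
−0.08·log₂(0.08) = 0.2915
Sum ≈ 2.6378 → 2.6378 bits.

2.6378 bits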